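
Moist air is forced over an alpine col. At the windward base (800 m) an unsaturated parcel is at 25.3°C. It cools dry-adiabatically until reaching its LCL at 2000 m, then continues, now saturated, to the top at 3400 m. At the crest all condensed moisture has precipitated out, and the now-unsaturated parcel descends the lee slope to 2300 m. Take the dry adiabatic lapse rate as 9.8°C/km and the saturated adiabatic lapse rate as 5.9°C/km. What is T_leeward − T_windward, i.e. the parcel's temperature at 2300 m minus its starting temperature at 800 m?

800–2000 m, dry: Δz = 1.2 km ⇒ ΔT = -11.76°C; T = 13.54°C
2000–3400 m, saturated: Δz = 1.4 km ⇒ ΔT = -8.26°C; T = 5.28°C
3400–2300 m, dry descent: Δz = 1.1 km ⇒ ΔT = +10.78°C; T = 16.06°C
Net change vs windward start: 16.06 − 25.3 = -9.24°C

-9.24°C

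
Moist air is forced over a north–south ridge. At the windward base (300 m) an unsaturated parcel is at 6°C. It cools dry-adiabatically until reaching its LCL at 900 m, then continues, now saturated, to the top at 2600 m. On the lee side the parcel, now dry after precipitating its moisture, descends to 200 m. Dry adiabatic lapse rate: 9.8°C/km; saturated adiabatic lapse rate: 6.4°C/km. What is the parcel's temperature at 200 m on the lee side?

12.76°C

Dry to 900 m: -9.8 × 0.6 km = -5.88°C, so T = 0.12°C.
Saturated to 2600 m: -6.4 × 1.7 km = -10.88°C, so T = -10.76°C.
Dry descent to 200 m: +9.8 × 2.4 km = +23.52°C, so T = 12.76°C.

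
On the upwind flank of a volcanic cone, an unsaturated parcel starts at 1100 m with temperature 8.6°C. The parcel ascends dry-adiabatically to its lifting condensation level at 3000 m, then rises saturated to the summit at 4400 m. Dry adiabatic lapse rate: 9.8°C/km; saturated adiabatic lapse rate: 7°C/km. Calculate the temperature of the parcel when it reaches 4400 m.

-19.82°C

From 1100 m to 3000 m (dry): cools by 9.8 × 1.9 = 18.62°C, giving -10.02°C.
From 3000 m to 4400 m (saturated): cools by 7 × 1.4 = 9.8°C, giving -19.82°C.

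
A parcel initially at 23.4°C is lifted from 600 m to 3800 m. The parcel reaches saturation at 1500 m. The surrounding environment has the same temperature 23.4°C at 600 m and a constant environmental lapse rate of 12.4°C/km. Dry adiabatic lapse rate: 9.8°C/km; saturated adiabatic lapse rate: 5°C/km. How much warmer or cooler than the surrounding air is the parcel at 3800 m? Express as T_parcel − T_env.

Parcel:
  600–1500 m, dry: Δz = 0.9 km ⇒ ΔT = -8.82°C; T = 14.58°C
  1500–3800 m, saturated: Δz = 2.3 km ⇒ ΔT = -11.5°C; T = 3.08°C
Environment:
  600–3800 m, environment: Δz = 3.2 km ⇒ ΔT = -39.68°C; T = -16.28°C
T_parcel − T_env = 3.08 − (-16.28) = +19.36°C

+19.36°C (parcel warmer than environment)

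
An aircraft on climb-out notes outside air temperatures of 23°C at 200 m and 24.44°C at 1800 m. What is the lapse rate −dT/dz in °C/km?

Γ = −ΔT/Δz = (23 − 24.44) / (1800 − 200) m
  = -1.44°C / 1.6 km = -0.9°C/km

-0.9°C/km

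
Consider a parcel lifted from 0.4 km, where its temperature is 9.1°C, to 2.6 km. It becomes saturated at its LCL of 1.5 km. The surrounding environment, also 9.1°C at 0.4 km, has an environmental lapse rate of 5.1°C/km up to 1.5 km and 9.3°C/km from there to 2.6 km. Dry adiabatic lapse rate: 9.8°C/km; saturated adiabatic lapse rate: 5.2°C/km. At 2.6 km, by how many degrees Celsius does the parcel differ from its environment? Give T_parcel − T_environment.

-0.66°C (parcel cooler than environment)

Parcel:
  400 → 1500 m (dry, 9.8°C/km): ΔT = -9.8 × 1.1 = -10.78°C → T = -1.68°C
  1500 → 2600 m (saturated, 5.2°C/km): ΔT = -5.2 × 1.1 = -5.72°C → T = -7.4°C
Environment:
  400 → 1500 m (environment, lower layer, 5.1°C/km): ΔT = -5.1 × 1.1 = -5.61°C → T = 3.49°C
  1500 → 2600 m (environment, upper layer, 9.3°C/km): ΔT = -9.3 × 1.1 = -10.23°C → T = -6.74°C
T_parcel − T_env = -7.4 − (-6.74) = -0.66°C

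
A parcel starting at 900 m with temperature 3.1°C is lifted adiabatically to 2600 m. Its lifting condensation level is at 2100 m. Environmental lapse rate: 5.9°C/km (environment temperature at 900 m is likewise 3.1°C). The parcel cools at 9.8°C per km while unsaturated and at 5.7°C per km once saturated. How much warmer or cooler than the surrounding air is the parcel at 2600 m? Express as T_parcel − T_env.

-4.58°C (parcel cooler than environment)

Parcel:
  Dry to 2100 m: -9.8 × 1.2 km = -11.76°C, so T = -8.66°C.
  Saturated to 2600 m: -5.7 × 0.5 km = -2.85°C, so T = -11.51°C.
Environment:
  Environment to 2600 m: -5.9 × 1.7 km = -10.03°C, so T = -6.93°C.
T_parcel − T_env = -11.51 − (-6.93) = -4.58°C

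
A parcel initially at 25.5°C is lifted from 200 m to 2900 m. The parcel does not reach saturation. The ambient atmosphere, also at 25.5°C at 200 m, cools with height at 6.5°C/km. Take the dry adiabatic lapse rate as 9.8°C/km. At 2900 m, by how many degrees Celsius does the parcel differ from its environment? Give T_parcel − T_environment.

-8.91°C (parcel cooler than environment)

Parcel:
  Dry to 2900 m: -9.8 × 2.7 km = -26.46°C, so T = -0.96°C.
Environment:
  Environment to 2900 m: -6.5 × 2.7 km = -17.55°C, so T = 7.95°C.
T_parcel − T_env = -0.96 − 7.95 = -8.91°C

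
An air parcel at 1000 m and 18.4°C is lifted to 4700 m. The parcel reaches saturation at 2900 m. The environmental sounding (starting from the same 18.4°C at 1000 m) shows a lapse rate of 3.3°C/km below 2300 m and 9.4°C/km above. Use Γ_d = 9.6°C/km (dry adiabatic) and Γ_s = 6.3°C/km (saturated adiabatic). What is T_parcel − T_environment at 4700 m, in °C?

Parcel:
  1000–2900 m, dry: Δz = 1.9 km ⇒ ΔT = -18.24°C; T = 0.16°C
  2900–4700 m, saturated: Δz = 1.8 km ⇒ ΔT = -11.34°C; T = -11.18°C
Environment:
  1000–2300 m, environment, lower layer: Δz = 1.3 km ⇒ ΔT = -4.29°C; T = 14.11°C
  2300–4700 m, environment, upper layer: Δz = 2.4 km ⇒ ΔT = -22.56°C; T = -8.45°C
T_parcel − T_env = -11.18 − (-8.45) = -2.73°C

-2.73°C (parcel cooler than environment)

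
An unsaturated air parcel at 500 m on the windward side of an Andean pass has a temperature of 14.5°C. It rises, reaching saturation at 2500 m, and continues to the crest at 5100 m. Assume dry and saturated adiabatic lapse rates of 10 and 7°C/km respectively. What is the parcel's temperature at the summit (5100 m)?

-23.7°C

500–2500 m, dry: Δz = 2 km ⇒ ΔT = -20°C; T = -5.5°C
2500–5100 m, saturated: Δz = 2.6 km ⇒ ΔT = -18.2°C; T = -23.7°C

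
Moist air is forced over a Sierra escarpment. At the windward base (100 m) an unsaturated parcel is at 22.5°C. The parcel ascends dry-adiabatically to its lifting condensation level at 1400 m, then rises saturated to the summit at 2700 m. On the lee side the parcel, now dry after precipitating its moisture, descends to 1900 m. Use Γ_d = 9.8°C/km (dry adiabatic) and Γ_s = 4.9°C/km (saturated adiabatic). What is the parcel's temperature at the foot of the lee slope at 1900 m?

11.23°C

From 100 m to 1400 m (dry): cools by 9.8 × 1.3 = 12.74°C, giving 9.76°C.
From 1400 m to 2700 m (saturated): cools by 4.9 × 1.3 = 6.37°C, giving 3.39°C.
From 2700 m to 1900 m (dry descent): warms by 9.8 × 0.8 = 7.84°C, giving 11.23°C.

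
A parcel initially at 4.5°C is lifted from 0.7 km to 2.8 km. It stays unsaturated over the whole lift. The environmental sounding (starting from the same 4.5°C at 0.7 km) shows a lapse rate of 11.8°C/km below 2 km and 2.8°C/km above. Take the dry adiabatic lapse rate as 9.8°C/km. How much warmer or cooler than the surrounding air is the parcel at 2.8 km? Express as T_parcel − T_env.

Parcel:
  700 → 2800 m (dry, 9.8°C/km): ΔT = -9.8 × 2.1 = -20.58°C → T = -16.08°C
Environment:
  700 → 2000 m (environment, lower layer, 11.8°C/km): ΔT = -11.8 × 1.3 = -15.34°C → T = -10.84°C
  2000 → 2800 m (environment, upper layer, 2.8°C/km): ΔT = -2.8 × 0.8 = -2.24°C → T = -13.08°C
T_parcel − T_env = -16.08 − (-13.08) = -3°C

-3°C (parcel cooler than environment)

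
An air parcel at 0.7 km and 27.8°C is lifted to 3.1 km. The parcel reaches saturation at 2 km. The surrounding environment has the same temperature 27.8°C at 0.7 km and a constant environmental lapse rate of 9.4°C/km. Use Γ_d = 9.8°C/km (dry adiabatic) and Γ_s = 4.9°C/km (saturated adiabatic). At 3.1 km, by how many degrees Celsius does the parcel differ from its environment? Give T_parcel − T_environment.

Parcel:
  From 700 m to 2000 m (dry): cools by 9.8 × 1.3 = 12.74°C, giving 15.06°C.
  From 2000 m to 3100 m (saturated): cools by 4.9 × 1.1 = 5.39°C, giving 9.67°C.
Environment:
  From 700 m to 3100 m (environment): cools by 9.4 × 2.4 = 22.56°C, giving 5.24°C.
T_parcel − T_env = 9.67 − 5.24 = +4.43°C

+4.43°C (parcel warmer than environment)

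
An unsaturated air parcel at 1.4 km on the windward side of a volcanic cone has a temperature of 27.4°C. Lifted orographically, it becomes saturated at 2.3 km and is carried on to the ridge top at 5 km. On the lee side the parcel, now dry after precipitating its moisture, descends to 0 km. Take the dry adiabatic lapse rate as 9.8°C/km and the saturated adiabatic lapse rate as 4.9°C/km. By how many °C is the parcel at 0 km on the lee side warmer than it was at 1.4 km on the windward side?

+26.95°C

From 1400 m to 2300 m (dry): cools by 9.8 × 0.9 = 8.82°C, giving 18.58°C.
From 2300 m to 5000 m (saturated): cools by 4.9 × 2.7 = 13.23°C, giving 5.35°C.
From 5000 m to 0 m (dry descent): warms by 9.8 × 5 = 49°C, giving 54.35°C.
Net change vs windward start: 54.35 − 27.4 = +26.95°C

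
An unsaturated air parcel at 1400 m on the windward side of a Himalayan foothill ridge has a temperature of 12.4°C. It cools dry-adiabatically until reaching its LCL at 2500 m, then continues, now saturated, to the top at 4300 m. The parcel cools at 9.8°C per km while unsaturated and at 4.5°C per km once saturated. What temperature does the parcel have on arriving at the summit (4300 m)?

1400 → 2500 m (dry, 9.8°C/km): ΔT = -9.8 × 1.1 = -10.78°C → T = 1.62°C
2500 → 4300 m (saturated, 4.5°C/km): ΔT = -4.5 × 1.8 = -8.1°C → T = -6.48°C

-6.48°C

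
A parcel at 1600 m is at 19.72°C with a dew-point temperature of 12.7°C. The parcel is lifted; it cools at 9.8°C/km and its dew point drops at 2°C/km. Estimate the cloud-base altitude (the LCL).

2500 m

T and T_d converge at 9.8 − 2 = 7.8°C per km
Height above start = (19.72 − 12.7) / 7.8 = 0.9 km
LCL altitude = 1600 m + 900 m = 2500 m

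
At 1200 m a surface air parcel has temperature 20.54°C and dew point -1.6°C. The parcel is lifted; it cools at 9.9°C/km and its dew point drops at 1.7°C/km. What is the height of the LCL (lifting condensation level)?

3900 m

T and T_d converge at 9.9 − 1.7 = 8.2°C per km
Height above start = (20.54 − (-1.6)) / 8.2 = 2.7 km
LCL altitude = 1200 m + 2700 m = 3900 m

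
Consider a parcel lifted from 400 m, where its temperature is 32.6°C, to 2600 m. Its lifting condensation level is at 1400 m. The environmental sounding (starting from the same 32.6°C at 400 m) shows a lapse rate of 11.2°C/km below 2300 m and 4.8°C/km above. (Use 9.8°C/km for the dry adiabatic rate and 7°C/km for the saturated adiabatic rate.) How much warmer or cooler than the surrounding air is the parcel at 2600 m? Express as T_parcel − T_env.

Parcel:
  From 400 m to 1400 m (dry): cools by 9.8 × 1 = 9.8°C, giving 22.8°C.
  From 1400 m to 2600 m (saturated): cools by 7 × 1.2 = 8.4°C, giving 14.4°C.
Environment:
  From 400 m to 2300 m (environment, lower layer): cools by 11.2 × 1.9 = 21.28°C, giving 11.32°C.
  From 2300 m to 2600 m (environment, upper layer): cools by 4.8 × 0.3 = 1.44°C, giving 9.88°C.
T_parcel − T_env = 14.4 − 9.88 = +4.52°C

+4.52°C (parcel warmer than environment)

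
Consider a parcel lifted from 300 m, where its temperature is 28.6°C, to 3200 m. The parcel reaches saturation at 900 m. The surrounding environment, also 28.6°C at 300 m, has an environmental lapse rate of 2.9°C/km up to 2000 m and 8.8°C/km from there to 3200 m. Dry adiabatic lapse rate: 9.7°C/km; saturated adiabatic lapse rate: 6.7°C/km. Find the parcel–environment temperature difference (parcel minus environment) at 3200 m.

Parcel:
  300–900 m, dry: Δz = 0.6 km ⇒ ΔT = -5.82°C; T = 22.78°C
  900–3200 m, saturated: Δz = 2.3 km ⇒ ΔT = -15.41°C; T = 7.37°C
Environment:
  300–2000 m, environment, lower layer: Δz = 1.7 km ⇒ ΔT = -4.93°C; T = 23.67°C
  2000–3200 m, environment, upper layer: Δz = 1.2 km ⇒ ΔT = -10.56°C; T = 13.11°C
T_parcel − T_env = 7.37 − 13.11 = -5.74°C

-5.74°C (parcel cooler than environment)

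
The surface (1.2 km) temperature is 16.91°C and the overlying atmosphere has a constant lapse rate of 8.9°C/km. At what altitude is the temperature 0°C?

3.1 km

Height above start = (16.91 − 0) / 8.9 = 1.9 km
Altitude = 1200 m + 1900 m = 3100 m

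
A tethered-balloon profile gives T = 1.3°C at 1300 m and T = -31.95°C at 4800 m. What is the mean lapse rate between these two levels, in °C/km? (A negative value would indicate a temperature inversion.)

9.5°C/km

Γ = −ΔT/Δz = (1.3 − (-31.95)) / (4800 − 1300) m
  = 33.25°C / 3.5 km = 9.5°C/km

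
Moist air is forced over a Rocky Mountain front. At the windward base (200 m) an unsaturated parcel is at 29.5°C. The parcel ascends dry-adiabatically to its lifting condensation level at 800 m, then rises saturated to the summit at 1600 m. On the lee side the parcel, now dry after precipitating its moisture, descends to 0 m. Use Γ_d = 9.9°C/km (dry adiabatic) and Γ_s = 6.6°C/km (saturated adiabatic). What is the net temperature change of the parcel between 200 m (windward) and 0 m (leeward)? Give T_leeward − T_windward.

+4.62°C

From 200 m to 800 m (dry): cools by 9.9 × 0.6 = 5.94°C, giving 23.56°C.
From 800 m to 1600 m (saturated): cools by 6.6 × 0.8 = 5.28°C, giving 18.28°C.
From 1600 m to 0 m (dry descent): warms by 9.9 × 1.6 = 15.84°C, giving 34.12°C.
Net change vs windward start: 34.12 − 29.5 = +4.62°C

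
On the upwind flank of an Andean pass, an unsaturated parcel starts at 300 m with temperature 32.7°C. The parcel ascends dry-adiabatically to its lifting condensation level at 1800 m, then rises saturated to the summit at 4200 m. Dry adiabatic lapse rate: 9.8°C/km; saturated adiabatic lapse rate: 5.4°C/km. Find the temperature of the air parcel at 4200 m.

5.04°C

300 → 1800 m (dry, 9.8°C/km): ΔT = -9.8 × 1.5 = -14.7°C → T = 18°C
1800 → 4200 m (saturated, 5.4°C/km): ΔT = -5.4 × 2.4 = -12.96°C → T = 5.04°C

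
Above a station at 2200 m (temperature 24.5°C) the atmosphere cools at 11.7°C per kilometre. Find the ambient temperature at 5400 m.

-12.94°C

2200 → 5400 m (environmental, 11.7°C/km): ΔT = -11.7 × 3.2 = -37.44°C → T = -12.94°C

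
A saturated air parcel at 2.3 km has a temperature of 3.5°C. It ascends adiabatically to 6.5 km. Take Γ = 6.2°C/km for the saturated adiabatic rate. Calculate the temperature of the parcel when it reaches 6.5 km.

From 2300 m to 6500 m (saturated adiabatic): cools by 6.2 × 4.2 = 26.04°C, giving -22.54°C.

-22.54°C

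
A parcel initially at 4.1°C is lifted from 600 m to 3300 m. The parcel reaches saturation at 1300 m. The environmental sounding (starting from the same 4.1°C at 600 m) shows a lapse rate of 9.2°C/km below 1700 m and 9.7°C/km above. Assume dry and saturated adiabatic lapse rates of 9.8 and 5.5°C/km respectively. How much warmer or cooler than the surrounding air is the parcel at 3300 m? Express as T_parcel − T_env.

+7.78°C (parcel warmer than environment)

Parcel:
  Dry to 1300 m: -9.8 × 0.7 km = -6.86°C, so T = -2.76°C.
  Saturated to 3300 m: -5.5 × 2 km = -11°C, so T = -13.76°C.
Environment:
  Environment, lower layer to 1700 m: -9.2 × 1.1 km = -10.12°C, so T = -6.02°C.
  Environment, upper layer to 3300 m: -9.7 × 1.6 km = -15.52°C, so T = -21.54°C.
T_parcel − T_env = -13.76 − (-21.54) = +7.78°C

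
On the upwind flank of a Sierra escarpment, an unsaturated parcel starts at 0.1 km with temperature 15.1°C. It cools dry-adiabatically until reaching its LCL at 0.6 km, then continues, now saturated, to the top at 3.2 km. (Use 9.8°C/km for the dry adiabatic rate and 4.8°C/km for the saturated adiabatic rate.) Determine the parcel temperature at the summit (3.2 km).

-2.28°C

From 100 m to 600 m (dry): cools by 9.8 × 0.5 = 4.9°C, giving 10.2°C.
From 600 m to 3200 m (saturated): cools by 4.8 × 2.6 = 12.48°C, giving -2.28°C.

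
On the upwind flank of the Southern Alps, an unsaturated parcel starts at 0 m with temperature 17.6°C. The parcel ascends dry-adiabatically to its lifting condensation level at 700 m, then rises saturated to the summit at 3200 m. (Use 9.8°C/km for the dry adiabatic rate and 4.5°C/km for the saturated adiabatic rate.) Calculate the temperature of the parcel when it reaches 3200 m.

-0.51°C

Dry to 700 m: -9.8 × 0.7 km = -6.86°C, so T = 10.74°C.
Saturated to 3200 m: -4.5 × 2.5 km = -11.25°C, so T = -0.51°C.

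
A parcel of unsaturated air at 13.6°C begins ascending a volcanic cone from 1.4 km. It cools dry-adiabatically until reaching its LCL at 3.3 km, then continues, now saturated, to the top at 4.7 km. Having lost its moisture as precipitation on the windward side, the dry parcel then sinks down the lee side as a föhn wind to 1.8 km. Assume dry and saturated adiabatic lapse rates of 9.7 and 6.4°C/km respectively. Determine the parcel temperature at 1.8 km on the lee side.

14.34°C

Dry to 3300 m: -9.7 × 1.9 km = -18.43°C, so T = -4.83°C.
Saturated to 4700 m: -6.4 × 1.4 km = -8.96°C, so T = -13.79°C.
Dry descent to 1800 m: +9.7 × 2.9 km = +28.13°C, so T = 14.34°C.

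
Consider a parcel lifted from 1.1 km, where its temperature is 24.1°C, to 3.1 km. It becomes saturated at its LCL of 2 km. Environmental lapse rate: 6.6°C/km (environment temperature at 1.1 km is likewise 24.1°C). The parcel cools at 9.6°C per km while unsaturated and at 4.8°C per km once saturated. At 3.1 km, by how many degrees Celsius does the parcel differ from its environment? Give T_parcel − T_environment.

-0.72°C (parcel cooler than environment)

Parcel:
  1100 → 2000 m (dry, 9.6°C/km): ΔT = -9.6 × 0.9 = -8.64°C → T = 15.46°C
  2000 → 3100 m (saturated, 4.8°C/km): ΔT = -4.8 × 1.1 = -5.28°C → T = 10.18°C
Environment:
  1100 → 3100 m (environment, 6.6°C/km): ΔT = -6.6 × 2 = -13.2°C → T = 10.9°C
T_parcel − T_env = 10.18 − 10.9 = -0.72°C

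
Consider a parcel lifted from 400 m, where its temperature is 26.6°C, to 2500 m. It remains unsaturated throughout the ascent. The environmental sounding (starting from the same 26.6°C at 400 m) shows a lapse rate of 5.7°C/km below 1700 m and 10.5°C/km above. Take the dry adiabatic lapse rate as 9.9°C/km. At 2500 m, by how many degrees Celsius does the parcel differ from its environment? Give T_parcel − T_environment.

-4.98°C (parcel cooler than environment)

Parcel:
  400–2500 m, dry: Δz = 2.1 km ⇒ ΔT = -20.79°C; T = 5.81°C
Environment:
  400–1700 m, environment, lower layer: Δz = 1.3 km ⇒ ΔT = -7.41°C; T = 19.19°C
  1700–2500 m, environment, upper layer: Δz = 0.8 km ⇒ ΔT = -8.4°C; T = 10.79°C
T_parcel − T_env = 5.81 − 10.79 = -4.98°C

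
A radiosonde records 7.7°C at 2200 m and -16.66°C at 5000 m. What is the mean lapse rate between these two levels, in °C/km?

Γ = −ΔT/Δz = (7.7 − (-16.66)) / (5000 − 2200) m
  = 24.36°C / 2.8 km = 8.7°C/km

8.7°C/km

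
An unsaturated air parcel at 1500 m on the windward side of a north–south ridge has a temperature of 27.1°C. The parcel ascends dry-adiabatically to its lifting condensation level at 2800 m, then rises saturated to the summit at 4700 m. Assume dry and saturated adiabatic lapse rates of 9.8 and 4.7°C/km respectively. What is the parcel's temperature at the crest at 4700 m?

5.43°C

1500–2800 m, dry: Δz = 1.3 km ⇒ ΔT = -12.74°C; T = 14.36°C
2800–4700 m, saturated: Δz = 1.9 km ⇒ ΔT = -8.93°C; T = 5.43°C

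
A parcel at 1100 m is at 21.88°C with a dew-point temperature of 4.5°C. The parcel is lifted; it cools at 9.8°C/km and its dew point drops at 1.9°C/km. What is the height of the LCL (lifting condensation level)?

T and T_d converge at 9.8 − 1.9 = 7.9°C per km
Height above start = (21.88 − 4.5) / 7.9 = 2.2 km
LCL altitude = 1100 m + 2200 m = 3300 m

3300 m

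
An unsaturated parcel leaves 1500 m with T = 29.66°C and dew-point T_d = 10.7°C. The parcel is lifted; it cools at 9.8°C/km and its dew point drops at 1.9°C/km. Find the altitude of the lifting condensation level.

T and T_d converge at 9.8 − 1.9 = 7.9°C per km
Height above start = (29.66 − 10.7) / 7.9 = 2.4 km
LCL altitude = 1500 m + 2400 m = 3900 m

3900 m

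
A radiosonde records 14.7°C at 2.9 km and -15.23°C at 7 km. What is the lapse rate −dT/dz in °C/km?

Γ = −ΔT/Δz = (14.7 − (-15.23)) / (7000 − 2900) m
  = 29.93°C / 4.1 km = 7.3°C/km

7.3°C/km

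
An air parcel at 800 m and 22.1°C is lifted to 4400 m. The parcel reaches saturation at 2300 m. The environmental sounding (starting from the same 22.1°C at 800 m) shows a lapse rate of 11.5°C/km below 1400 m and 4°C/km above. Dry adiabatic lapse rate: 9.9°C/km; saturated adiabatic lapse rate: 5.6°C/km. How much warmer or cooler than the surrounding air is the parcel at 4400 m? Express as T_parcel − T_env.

Parcel:
  800–2300 m, dry: Δz = 1.5 km ⇒ ΔT = -14.85°C; T = 7.25°C
  2300–4400 m, saturated: Δz = 2.1 km ⇒ ΔT = -11.76°C; T = -4.51°C
Environment:
  800–1400 m, environment, lower layer: Δz = 0.6 km ⇒ ΔT = -6.9°C; T = 15.2°C
  1400–4400 m, environment, upper layer: Δz = 3 km ⇒ ΔT = -12°C; T = 3.2°C
T_parcel − T_env = -4.51 − 3.2 = -7.71°C

-7.71°C (parcel cooler than environment)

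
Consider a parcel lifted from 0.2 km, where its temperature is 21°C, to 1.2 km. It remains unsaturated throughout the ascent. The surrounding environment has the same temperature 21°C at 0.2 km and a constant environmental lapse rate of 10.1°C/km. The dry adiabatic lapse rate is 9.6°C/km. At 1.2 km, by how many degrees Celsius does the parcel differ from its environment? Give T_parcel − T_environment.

Parcel:
  From 200 m to 1200 m (dry): cools by 9.6 × 1 = 9.6°C, giving 11.4°C.
Environment:
  From 200 m to 1200 m (environment): cools by 10.1 × 1 = 10.1°C, giving 10.9°C.
T_parcel − T_env = 11.4 − 10.9 = +0.5°C

+0.5°C (parcel warmer than environment)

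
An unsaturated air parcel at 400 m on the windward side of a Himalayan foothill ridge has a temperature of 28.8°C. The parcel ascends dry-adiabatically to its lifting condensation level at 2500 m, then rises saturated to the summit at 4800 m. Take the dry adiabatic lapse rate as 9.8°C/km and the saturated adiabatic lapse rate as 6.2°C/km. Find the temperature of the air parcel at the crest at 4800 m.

-6.04°C

400 → 2500 m (dry, 9.8°C/km): ΔT = -9.8 × 2.1 = -20.58°C → T = 8.22°C
2500 → 4800 m (saturated, 6.2°C/km): ΔT = -6.2 × 2.3 = -14.26°C → T = -6.04°C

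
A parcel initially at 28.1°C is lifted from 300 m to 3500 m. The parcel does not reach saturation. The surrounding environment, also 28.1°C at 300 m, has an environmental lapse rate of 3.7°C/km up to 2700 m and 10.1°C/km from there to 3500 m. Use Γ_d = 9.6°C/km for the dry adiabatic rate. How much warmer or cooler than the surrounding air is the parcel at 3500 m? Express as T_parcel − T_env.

Parcel:
  Dry to 3500 m: -9.6 × 3.2 km = -30.72°C, so T = -2.62°C.
Environment:
  Environment, lower layer to 2700 m: -3.7 × 2.4 km = -8.88°C, so T = 19.22°C.
  Environment, upper layer to 3500 m: -10.1 × 0.8 km = -8.08°C, so T = 11.14°C.
T_parcel − T_env = -2.62 − 11.14 = -13.76°C

-13.76°C (parcel cooler than environment)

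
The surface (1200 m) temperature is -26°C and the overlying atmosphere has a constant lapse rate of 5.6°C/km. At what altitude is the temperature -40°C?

3700 m

Height above start = (-26 − (-40)) / 5.6 = 2.5 km
Altitude = 1200 m + 2500 m = 3700 m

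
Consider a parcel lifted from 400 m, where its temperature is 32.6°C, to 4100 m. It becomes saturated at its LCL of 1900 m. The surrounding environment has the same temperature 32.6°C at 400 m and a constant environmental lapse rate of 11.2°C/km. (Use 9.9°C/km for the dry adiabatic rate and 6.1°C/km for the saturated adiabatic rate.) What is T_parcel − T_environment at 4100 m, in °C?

Parcel:
  400 → 1900 m (dry, 9.9°C/km): ΔT = -9.9 × 1.5 = -14.85°C → T = 17.75°C
  1900 → 4100 m (saturated, 6.1°C/km): ΔT = -6.1 × 2.2 = -13.42°C → T = 4.33°C
Environment:
  400 → 4100 m (environment, 11.2°C/km): ΔT = -11.2 × 3.7 = -41.44°C → T = -8.84°C
T_parcel − T_env = 4.33 − (-8.84) = +13.17°C

+13.17°C (parcel warmer than environment)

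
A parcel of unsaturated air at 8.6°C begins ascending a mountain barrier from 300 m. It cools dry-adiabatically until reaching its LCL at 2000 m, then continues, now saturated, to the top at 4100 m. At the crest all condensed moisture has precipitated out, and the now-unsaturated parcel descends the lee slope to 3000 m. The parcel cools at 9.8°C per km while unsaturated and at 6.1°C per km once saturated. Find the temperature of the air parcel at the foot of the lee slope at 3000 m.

-10.09°C

300–2000 m, dry: Δz = 1.7 km ⇒ ΔT = -16.66°C; T = -8.06°C
2000–4100 m, saturated: Δz = 2.1 km ⇒ ΔT = -12.81°C; T = -20.87°C
4100–3000 m, dry descent: Δz = 1.1 km ⇒ ΔT = +10.78°C; T = -10.09°C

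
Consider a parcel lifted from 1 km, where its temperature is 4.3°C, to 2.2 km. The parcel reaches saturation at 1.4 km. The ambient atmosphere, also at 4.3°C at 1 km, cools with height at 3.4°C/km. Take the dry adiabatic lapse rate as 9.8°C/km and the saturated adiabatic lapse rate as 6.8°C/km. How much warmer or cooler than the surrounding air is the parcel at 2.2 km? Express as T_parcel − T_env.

Parcel:
  1000–1400 m, dry: Δz = 0.4 km ⇒ ΔT = -3.92°C; T = 0.38°C
  1400–2200 m, saturated: Δz = 0.8 km ⇒ ΔT = -5.44°C; T = -5.06°C
Environment:
  1000–2200 m, environment: Δz = 1.2 km ⇒ ΔT = -4.08°C; T = 0.22°C
T_parcel − T_env = -5.06 − 0.22 = -5.28°C

-5.28°C (parcel cooler than environment)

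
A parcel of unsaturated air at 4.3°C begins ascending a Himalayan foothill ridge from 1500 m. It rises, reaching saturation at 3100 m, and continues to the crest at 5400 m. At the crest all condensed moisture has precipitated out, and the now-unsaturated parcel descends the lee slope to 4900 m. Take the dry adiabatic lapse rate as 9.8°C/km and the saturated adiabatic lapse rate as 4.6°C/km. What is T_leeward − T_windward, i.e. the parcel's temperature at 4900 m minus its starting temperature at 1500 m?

From 1500 m to 3100 m (dry): cools by 9.8 × 1.6 = 15.68°C, giving -11.38°C.
From 3100 m to 5400 m (saturated): cools by 4.6 × 2.3 = 10.58°C, giving -21.96°C.
From 5400 m to 4900 m (dry descent): warms by 9.8 × 0.5 = 4.9°C, giving -17.06°C.
Net change vs windward start: -17.06 − 4.3 = -21.36°C

-21.36°C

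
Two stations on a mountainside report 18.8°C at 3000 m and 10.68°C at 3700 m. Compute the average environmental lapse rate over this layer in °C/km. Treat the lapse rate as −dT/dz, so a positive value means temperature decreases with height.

11.6°C/km

Γ = −ΔT/Δz = (18.8 − 10.68) / (3700 − 3000) m
  = 8.12°C / 0.7 km = 11.6°C/km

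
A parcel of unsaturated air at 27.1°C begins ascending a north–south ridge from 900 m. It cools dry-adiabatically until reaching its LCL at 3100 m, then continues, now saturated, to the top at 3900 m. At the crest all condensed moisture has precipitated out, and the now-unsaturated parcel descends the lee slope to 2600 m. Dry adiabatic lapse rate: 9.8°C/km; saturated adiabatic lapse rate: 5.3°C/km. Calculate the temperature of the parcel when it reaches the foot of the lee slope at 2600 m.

From 900 m to 3100 m (dry): cools by 9.8 × 2.2 = 21.56°C, giving 5.54°C.
From 3100 m to 3900 m (saturated): cools by 5.3 × 0.8 = 4.24°C, giving 1.3°C.
From 3900 m to 2600 m (dry descent): warms by 9.8 × 1.3 = 12.74°C, giving 14.04°C.

14.04°C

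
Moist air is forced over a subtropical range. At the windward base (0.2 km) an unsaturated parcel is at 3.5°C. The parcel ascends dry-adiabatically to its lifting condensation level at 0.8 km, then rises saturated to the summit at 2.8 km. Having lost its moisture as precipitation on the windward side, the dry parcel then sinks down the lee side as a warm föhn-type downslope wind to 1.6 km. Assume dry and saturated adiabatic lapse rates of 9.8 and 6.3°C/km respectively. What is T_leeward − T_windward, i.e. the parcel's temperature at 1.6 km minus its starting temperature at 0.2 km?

-6.72°C

200–800 m, dry: Δz = 0.6 km ⇒ ΔT = -5.88°C; T = -2.38°C
800–2800 m, saturated: Δz = 2 km ⇒ ΔT = -12.6°C; T = -14.98°C
2800–1600 m, dry descent: Δz = 1.2 km ⇒ ΔT = +11.76°C; T = -3.22°C
Net change vs windward start: -3.22 − 3.5 = -6.72°C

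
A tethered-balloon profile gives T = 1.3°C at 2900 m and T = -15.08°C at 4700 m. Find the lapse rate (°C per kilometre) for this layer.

Γ = −ΔT/Δz = (1.3 − (-15.08)) / (4700 − 2900) m
  = 16.38°C / 1.8 km = 9.1°C/km

9.1°C/km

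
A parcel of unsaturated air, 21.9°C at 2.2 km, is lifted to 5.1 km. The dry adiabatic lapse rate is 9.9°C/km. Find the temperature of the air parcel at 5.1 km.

Dry adiabatic to 5100 m: -9.9 × 2.9 km = -28.71°C, so T = -6.81°C.

-6.81°C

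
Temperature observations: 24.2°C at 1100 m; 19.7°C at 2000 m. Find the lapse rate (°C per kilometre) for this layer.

Γ = −ΔT/Δz = (24.2 − 19.7) / (2000 − 1100) m
  = 4.5°C / 0.9 km = 5°C/km

5°C/km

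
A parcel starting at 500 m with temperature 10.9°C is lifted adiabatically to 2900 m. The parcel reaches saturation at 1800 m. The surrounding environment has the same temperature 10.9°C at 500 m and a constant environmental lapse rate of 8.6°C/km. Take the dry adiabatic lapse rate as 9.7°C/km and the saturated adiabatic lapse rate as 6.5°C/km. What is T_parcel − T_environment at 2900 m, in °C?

Parcel:
  500–1800 m, dry: Δz = 1.3 km ⇒ ΔT = -12.61°C; T = -1.71°C
  1800–2900 m, saturated: Δz = 1.1 km ⇒ ΔT = -7.15°C; T = -8.86°C
Environment:
  500–2900 m, environment: Δz = 2.4 km ⇒ ΔT = -20.64°C; T = -9.74°C
T_parcel − T_env = -8.86 − (-9.74) = +0.88°C

+0.88°C (parcel warmer than environment)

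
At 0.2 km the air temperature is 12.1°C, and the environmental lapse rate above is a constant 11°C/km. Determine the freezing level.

Height above start = (12.1 − 0) / 11 = 1.1 km
Altitude = 200 m + 1100 m = 1300 m

1.3 km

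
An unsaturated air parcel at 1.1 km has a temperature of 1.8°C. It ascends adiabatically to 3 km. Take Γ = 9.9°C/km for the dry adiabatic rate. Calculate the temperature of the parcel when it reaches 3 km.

-17.01°C

1100–3000 m, dry adiabatic: Δz = 1.9 km ⇒ ΔT = -18.81°C; T = -17.01°C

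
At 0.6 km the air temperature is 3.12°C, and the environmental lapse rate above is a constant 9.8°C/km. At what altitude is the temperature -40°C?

Height above start = (3.12 − (-40)) / 9.8 = 4.4 km
Altitude = 600 m + 4400 m = 5000 m

5 km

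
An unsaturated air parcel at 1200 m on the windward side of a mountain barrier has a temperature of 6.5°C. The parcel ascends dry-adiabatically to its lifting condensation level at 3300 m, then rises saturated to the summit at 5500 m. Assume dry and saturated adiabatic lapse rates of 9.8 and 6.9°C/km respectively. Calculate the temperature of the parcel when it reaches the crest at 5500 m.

Dry to 3300 m: -9.8 × 2.1 km = -20.58°C, so T = -14.08°C.
Saturated to 5500 m: -6.9 × 2.2 km = -15.18°C, so T = -29.26°C.

-29.26°C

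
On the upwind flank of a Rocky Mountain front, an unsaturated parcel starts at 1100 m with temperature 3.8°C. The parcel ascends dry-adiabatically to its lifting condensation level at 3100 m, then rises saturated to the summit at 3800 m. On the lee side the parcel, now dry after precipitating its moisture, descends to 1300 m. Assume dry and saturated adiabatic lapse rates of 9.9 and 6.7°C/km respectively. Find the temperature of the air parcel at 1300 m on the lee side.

4.06°C

1100 → 3100 m (dry, 9.9°C/km): ΔT = -9.9 × 2 = -19.8°C → T = -16°C
3100 → 3800 m (saturated, 6.7°C/km): ΔT = -6.7 × 0.7 = -4.69°C → T = -20.69°C
3800 → 1300 m (dry descent, 9.9°C/km): ΔT = +9.9 × 2.5 = +24.75°C → T = 4.06°C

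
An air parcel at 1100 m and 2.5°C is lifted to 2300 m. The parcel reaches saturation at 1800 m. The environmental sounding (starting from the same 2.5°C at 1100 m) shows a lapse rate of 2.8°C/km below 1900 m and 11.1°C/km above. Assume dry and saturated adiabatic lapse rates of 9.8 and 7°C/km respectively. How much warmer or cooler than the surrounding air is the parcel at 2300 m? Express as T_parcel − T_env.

Parcel:
  1100–1800 m, dry: Δz = 0.7 km ⇒ ΔT = -6.86°C; T = -4.36°C
  1800–2300 m, saturated: Δz = 0.5 km ⇒ ΔT = -3.5°C; T = -7.86°C
Environment:
  1100–1900 m, environment, lower layer: Δz = 0.8 km ⇒ ΔT = -2.24°C; T = 0.26°C
  1900–2300 m, environment, upper layer: Δz = 0.4 km ⇒ ΔT = -4.44°C; T = -4.18°C
T_parcel − T_env = -7.86 − (-4.18) = -3.68°C

-3.68°C (parcel cooler than environment)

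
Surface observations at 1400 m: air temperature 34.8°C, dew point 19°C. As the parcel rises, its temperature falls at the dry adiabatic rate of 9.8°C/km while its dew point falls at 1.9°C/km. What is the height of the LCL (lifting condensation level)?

3400 m

T and T_d converge at 9.8 − 1.9 = 7.9°C per km
Height above start = (34.8 − 19) / 7.9 = 2 km
LCL altitude = 1400 m + 2000 m = 3400 m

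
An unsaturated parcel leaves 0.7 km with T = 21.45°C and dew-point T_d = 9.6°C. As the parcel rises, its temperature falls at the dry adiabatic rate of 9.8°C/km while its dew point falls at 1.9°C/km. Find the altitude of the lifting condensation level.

2.2 km

T and T_d converge at 9.8 − 1.9 = 7.9°C per km
Height above start = (21.45 − 9.6) / 7.9 = 1.5 km
LCL altitude = 700 m + 1500 m = 2200 m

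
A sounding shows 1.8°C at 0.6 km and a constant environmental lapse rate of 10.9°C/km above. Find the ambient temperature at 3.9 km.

-34.17°C

Environmental to 3900 m: -10.9 × 3.3 km = -35.97°C, so T = -34.17°C.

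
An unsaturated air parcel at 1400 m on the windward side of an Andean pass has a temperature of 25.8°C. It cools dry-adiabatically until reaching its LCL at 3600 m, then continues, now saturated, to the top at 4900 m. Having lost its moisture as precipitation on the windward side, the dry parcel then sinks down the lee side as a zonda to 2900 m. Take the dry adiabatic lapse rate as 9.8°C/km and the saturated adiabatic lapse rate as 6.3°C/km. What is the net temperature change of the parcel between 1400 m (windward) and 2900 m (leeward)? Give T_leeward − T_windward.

From 1400 m to 3600 m (dry): cools by 9.8 × 2.2 = 21.56°C, giving 4.24°C.
From 3600 m to 4900 m (saturated): cools by 6.3 × 1.3 = 8.19°C, giving -3.95°C.
From 4900 m to 2900 m (dry descent): warms by 9.8 × 2 = 19.6°C, giving 15.65°C.
Net change vs windward start: 15.65 − 25.8 = -10.15°C

-10.15°C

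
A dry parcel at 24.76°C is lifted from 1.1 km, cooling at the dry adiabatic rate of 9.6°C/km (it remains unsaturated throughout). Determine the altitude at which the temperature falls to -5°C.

Height above start = (24.76 − (-5)) / 9.6 = 3.1 km
Altitude = 1100 m + 3100 m = 4200 m

4.2 km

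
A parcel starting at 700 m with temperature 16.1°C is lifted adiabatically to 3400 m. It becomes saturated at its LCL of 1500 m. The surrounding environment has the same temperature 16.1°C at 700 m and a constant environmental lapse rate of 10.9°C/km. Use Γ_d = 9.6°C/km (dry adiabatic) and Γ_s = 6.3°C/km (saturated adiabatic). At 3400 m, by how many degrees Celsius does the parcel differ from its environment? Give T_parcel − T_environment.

+9.78°C (parcel warmer than environment)

Parcel:
  Dry to 1500 m: -9.6 × 0.8 km = -7.68°C, so T = 8.42°C.
  Saturated to 3400 m: -6.3 × 1.9 km = -11.97°C, so T = -3.55°C.
Environment:
  Environment to 3400 m: -10.9 × 2.7 km = -29.43°C, so T = -13.33°C.
T_parcel − T_env = -3.55 − (-13.33) = +9.78°C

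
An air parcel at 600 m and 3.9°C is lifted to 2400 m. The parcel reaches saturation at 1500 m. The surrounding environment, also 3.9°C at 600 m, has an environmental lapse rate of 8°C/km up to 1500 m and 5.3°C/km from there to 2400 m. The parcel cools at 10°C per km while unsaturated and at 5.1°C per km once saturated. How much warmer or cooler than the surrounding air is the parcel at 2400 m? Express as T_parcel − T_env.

Parcel:
  From 600 m to 1500 m (dry): cools by 10 × 0.9 = 9°C, giving -5.1°C.
  From 1500 m to 2400 m (saturated): cools by 5.1 × 0.9 = 4.59°C, giving -9.69°C.
Environment:
  From 600 m to 1500 m (environment, lower layer): cools by 8 × 0.9 = 7.2°C, giving -3.3°C.
  From 1500 m to 2400 m (environment, upper layer): cools by 5.3 × 0.9 = 4.77°C, giving -8.07°C.
T_parcel − T_env = -9.69 − (-8.07) = -1.62°C

-1.62°C (parcel cooler than environment)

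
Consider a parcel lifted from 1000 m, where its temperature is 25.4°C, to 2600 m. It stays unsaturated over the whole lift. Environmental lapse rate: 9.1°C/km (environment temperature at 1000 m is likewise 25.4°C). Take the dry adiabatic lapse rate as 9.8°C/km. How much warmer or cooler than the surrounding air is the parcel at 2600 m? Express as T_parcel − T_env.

-1.12°C (parcel cooler than environment)

Parcel:
  From 1000 m to 2600 m (dry): cools by 9.8 × 1.6 = 15.68°C, giving 9.72°C.
Environment:
  From 1000 m to 2600 m (environment): cools by 9.1 × 1.6 = 14.56°C, giving 10.84°C.
T_parcel − T_env = 9.72 − 10.84 = -1.12°C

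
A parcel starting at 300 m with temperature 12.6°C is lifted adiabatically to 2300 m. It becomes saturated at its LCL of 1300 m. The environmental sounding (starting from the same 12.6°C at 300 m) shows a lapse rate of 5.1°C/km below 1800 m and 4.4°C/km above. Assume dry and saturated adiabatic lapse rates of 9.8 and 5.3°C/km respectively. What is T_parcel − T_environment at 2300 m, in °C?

-5.25°C (parcel cooler than environment)

Parcel:
  300–1300 m, dry: Δz = 1 km ⇒ ΔT = -9.8°C; T = 2.8°C
  1300–2300 m, saturated: Δz = 1 km ⇒ ΔT = -5.3°C; T = -2.5°C
Environment:
  300–1800 m, environment, lower layer: Δz = 1.5 km ⇒ ΔT = -7.65°C; T = 4.95°C
  1800–2300 m, environment, upper layer: Δz = 0.5 km ⇒ ΔT = -2.2°C; T = 2.75°C
T_parcel − T_env = -2.5 − 2.75 = -5.25°C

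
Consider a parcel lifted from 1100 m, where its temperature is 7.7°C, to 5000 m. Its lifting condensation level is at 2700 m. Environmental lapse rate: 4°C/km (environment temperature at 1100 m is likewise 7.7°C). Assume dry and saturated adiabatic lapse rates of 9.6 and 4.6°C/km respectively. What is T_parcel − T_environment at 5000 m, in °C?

Parcel:
  1100–2700 m, dry: Δz = 1.6 km ⇒ ΔT = -15.36°C; T = -7.66°C
  2700–5000 m, saturated: Δz = 2.3 km ⇒ ΔT = -10.58°C; T = -18.24°C
Environment:
  1100–5000 m, environment: Δz = 3.9 km ⇒ ΔT = -15.6°C; T = -7.9°C
T_parcel − T_env = -18.24 − (-7.9) = -10.34°C

-10.34°C (parcel cooler than environment)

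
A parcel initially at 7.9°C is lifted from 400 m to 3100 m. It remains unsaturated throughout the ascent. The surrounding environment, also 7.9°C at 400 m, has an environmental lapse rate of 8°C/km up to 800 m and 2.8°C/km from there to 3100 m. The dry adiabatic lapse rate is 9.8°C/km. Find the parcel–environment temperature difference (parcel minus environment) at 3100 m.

-16.82°C (parcel cooler than environment)

Parcel:
  From 400 m to 3100 m (dry): cools by 9.8 × 2.7 = 26.46°C, giving -18.56°C.
Environment:
  From 400 m to 800 m (environment, lower layer): cools by 8 × 0.4 = 3.2°C, giving 4.7°C.
  From 800 m to 3100 m (environment, upper layer): cools by 2.8 × 2.3 = 6.44°C, giving -1.74°C.
T_parcel − T_env = -18.56 − (-1.74) = -16.82°C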